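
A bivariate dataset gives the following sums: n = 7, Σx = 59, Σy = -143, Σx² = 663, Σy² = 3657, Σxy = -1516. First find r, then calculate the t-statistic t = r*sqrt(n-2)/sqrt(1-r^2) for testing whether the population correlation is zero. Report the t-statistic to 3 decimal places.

Numerator: nΣxy − (Σx)(Σy) = 7·(-1516) − (59)(-143) = -2175
Denominator: √[(nΣx²−(Σx)²)(nΣy²−(Σy)²)]
  nΣx²−(Σx)² = 7·663 − 3481 = 1160;  nΣy²−(Σy)² = 7·3657 − 20449 = 5150
  √(1160·5150) = √5974000 = 2444.1768
r = -2175 / 2444.1768 = -0.8899
t = r·√(n−2)/√(1−r²) = -0.8899·√5 / √(1−0.791922) = -1.989877 / 0.456156 = -4.362

-4.362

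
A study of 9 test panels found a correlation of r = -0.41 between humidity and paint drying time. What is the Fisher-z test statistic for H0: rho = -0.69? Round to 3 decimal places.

Fisher z: atanh(-0.41) = -0.435611, atanh(-0.69) = -0.847956
z = (z_r − z_0)·√(n−3) = (-0.435611 − (-0.847956))·√6 = 0.412345 · 2.449490 = 1.010

1.010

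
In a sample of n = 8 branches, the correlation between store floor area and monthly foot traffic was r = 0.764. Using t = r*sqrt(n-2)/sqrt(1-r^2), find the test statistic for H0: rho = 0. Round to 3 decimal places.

2.900

t = r·√(n−2) / √(1−r²) with r = 0.764, n = 8
  = 0.764·√6 / √(1 − 0.583696)
  = 0.764·2.449490 / 0.645216
  = 1.871410 / 0.645216 = 2.900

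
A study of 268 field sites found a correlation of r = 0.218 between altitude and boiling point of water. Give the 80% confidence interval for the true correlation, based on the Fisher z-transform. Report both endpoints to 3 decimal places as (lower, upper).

z_r = atanh(0.218) = 0.221555;  SE = 1/√(n−3) = 1/√265 = 0.061430
z-limits: 0.221555 ± 1.282·0.061430 = 0.221555 ± 0.078753 = [0.142802, 0.300308]
ρ-limits: (tanh 0.142802, tanh 0.300308) = (0.142, 0.292)

(0.142, 0.292)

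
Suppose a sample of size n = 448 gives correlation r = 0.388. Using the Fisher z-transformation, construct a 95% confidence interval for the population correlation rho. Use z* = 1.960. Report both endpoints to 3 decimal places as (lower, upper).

(0.306, 0.464)

Fisher z: z_r = atanh(r) = ½·ln((1+0.388)/(1−0.388)) = 0.409443
SE(z) = 1/√(n−3) = 1/√445 = 0.047405
95% ⇒ z* = 1.960; margin = 1.960·0.047405 = 0.092914
CI on z-scale: (0.316529, 0.502357)
Back-transform: tanh(0.316529) = 0.306365, tanh(0.502357) = 0.463969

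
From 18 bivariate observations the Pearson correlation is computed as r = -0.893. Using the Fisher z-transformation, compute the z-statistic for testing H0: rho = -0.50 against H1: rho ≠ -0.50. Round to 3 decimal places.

Fisher z: atanh(-0.893) = -1.436545, atanh(-0.50) = -0.549306
z = (z_r − z_0)·√(n−3) = (-1.436545 − (-0.549306))·√15 = -0.887239 · 3.872983 = -3.436

-3.436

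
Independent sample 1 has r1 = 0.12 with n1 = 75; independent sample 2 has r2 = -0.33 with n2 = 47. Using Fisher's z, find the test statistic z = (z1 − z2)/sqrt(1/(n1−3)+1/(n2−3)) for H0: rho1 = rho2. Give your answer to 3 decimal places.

2.422

z1 = atanh(0.12) = 0.120581,  z2 = atanh(-0.33) = -0.342828
SE = √(1/(n1−3) + 1/(n2−3)) = √(1/72 + 1/44) = √(0.0138889 + 0.0227273) = √0.0366162 = 0.191354
z = (z1 − z2)/SE = (0.120581 − (-0.342828)) / 0.191354 = 0.463409 / 0.191354 = 2.422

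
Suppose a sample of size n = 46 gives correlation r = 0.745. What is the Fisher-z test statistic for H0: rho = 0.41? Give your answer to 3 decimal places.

3.449

Fisher z: atanh(0.745) = 0.961623, atanh(0.41) = 0.435611
z = (z_r − z_0)·√(n−3) = (0.961623 − 0.435611)·√43 = 0.526012 · 6.557439 = 3.449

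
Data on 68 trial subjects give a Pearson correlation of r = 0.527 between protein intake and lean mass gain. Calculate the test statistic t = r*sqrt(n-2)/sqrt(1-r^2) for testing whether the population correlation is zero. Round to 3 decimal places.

5.038

t = r·√(n−2) / √(1−r²) with r = 0.527, n = 68
  = 0.527·√66 / √(1 − 0.277729)
  = 0.527·8.124038 / 0.849865
  = 4.281368 / 0.849865 = 5.038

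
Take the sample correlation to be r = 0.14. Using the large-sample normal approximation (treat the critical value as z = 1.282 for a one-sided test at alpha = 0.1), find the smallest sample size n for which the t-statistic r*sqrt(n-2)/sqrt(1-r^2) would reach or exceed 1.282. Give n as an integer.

85

r√(n−2)/√(1−r²) ≥ 1.282  ⇔  n−2 ≥ (1.282)²·(1−r²)/r²
(1−r²)/r² = (1−0.0196)/0.0196 = 50.0204
n ≥ 2 + 1.643524·50.0204 = 2 + 82.2097 = 84.2097
⌈84.2097⌉ = 85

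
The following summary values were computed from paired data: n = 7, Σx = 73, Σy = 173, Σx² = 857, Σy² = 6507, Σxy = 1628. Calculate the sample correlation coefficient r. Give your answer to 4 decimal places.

S_xy = nΣxy − ΣxΣy = 7·1628 − 73·173 = 11396 − 12629 = -1233
S_xx = nΣx² − (Σx)² = 7·857 − 73² = 5999 − 5329 = 670
S_yy = nΣy² − (Σy)² = 7·6507 − 173² = 45549 − 29929 = 15620
r = S_xy / √(S_xx·S_yy) = -1233 / √(670·15620) = -1233 / √10465400 = -1233 / 3235.0270 = -0.3811

-0.3811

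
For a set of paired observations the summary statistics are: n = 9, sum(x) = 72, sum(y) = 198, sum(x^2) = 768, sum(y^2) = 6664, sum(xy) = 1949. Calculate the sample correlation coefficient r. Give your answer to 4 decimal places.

S_xy = nΣxy − ΣxΣy = 9·1949 − 72·198 = 17541 − 14256 = 3285
S_xx = nΣx² − (Σx)² = 9·768 − 72² = 6912 − 5184 = 1728
S_yy = nΣy² − (Σy)² = 9·6664 − 198² = 59976 − 39204 = 20772
r = S_xy / √(S_xx·S_yy) = 3285 / √(1728·20772) = 3285 / √35894016 = 3285 / 5991.1615 = 0.5483

0.5483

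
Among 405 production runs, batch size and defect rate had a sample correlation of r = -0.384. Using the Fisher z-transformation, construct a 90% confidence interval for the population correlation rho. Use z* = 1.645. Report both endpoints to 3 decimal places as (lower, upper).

(-0.452, -0.312)

z_r = atanh(-0.384) = -0.404743;  SE = 1/√(n−3) = 1/√402 = 0.049875
z-limits: -0.404743 ± 1.645·0.049875 = -0.404743 ± 0.082044 = [-0.486787, -0.322699]
ρ-limits: (tanh -0.486787, tanh -0.322699) = (-0.452, -0.312)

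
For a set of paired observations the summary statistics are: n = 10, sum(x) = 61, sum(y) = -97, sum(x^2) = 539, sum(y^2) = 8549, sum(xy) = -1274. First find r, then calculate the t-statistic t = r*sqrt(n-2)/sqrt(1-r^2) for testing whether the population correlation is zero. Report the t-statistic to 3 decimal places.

-2.152

Numerator: nΣxy − (Σx)(Σy) = 10·(-1274) − (61)(-97) = -6823
Denominator: √[(nΣx²−(Σx)²)(nΣy²−(Σy)²)]
  nΣx²−(Σx)² = 10·539 − 3721 = 1669;  nΣy²−(Σy)² = 10·8549 − 9409 = 76081
  √(1669·76081) = √126979189 = 11268.5043
r = -6823 / 11268.5043 = -0.6055
t = r·√(n−2)/√(1−r²) = -0.6055·√8 / √(1−0.366630) = -1.712613 / 0.795845 = -2.152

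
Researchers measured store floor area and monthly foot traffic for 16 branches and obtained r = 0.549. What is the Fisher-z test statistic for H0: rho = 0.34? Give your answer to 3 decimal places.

0.948

Fisher z: atanh(0.549) = 0.616949, atanh(0.34) = 0.354093
z = (z_r − z_0)·√(n−3) = (0.616949 − 0.354093)·√13 = 0.262856 · 3.605551 = 0.948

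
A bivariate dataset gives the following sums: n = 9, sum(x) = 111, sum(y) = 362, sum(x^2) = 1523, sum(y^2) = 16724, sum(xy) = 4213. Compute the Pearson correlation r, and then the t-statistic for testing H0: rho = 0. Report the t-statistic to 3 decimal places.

Numerator: nΣxy − (Σx)(Σy) = 9·4213 − (111)(362) = -2265
Denominator: √[(nΣx²−(Σx)²)(nΣy²−(Σy)²)]
  nΣx²−(Σx)² = 9·1523 − 12321 = 1386;  nΣy²−(Σy)² = 9·16724 − 131044 = 19472
  √(1386·19472) = √26988192 = 5195.0161
r = -2265 / 5195.0161 = -0.4360
t = r·√(n−2)/√(1−r²) = -0.4360·√7 / √(1−0.190096) = -1.153548 / 0.899947 = -1.282

-1.282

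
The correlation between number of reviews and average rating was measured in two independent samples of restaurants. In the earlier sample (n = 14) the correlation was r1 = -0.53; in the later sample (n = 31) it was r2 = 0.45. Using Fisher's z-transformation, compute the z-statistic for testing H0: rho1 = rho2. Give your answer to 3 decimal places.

Fisher z-transforms: z1 = atanh(-0.53) = -0.590145, z2 = atanh(0.45) = 0.484700; difference d = -1.074845
Var(d) = 1/11 + 1/28 = 0.0909091 + 0.0357143 = 0.1266234
z = d/√Var(d) = -1.074845 / √0.1266234 = -1.074845 / 0.355842 = -3.021

-3.021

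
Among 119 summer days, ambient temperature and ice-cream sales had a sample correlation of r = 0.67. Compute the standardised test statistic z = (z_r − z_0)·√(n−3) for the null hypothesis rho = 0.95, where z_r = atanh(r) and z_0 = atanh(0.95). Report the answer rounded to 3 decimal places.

z_r = atanh(0.67) = 0.810743,  z_0 = atanh(0.95) = 1.831781
SE = 1/√(n−3) = 1/√116 = 0.092848
z = (z_r − z_0)/SE = (0.810743 − 1.831781) / 0.092848 = -1.021038 / 0.092848 = -10.997

-10.997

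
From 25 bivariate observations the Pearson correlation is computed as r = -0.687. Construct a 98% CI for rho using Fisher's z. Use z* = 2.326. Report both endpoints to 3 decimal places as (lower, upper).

(-0.871, -0.333)

Fisher z: z_r = atanh(r) = ½·ln((1+(-0.687))/(1−(-0.687))) = -0.842252
SE(z) = 1/√(n−3) = 1/√22 = 0.213201
98% ⇒ z* = 2.326; margin = 2.326·0.213201 = 0.495906
CI on z-scale: (-1.338158, -0.346346)
Back-transform: tanh(-1.338158) = -0.871229, tanh(-0.346346) = -0.333131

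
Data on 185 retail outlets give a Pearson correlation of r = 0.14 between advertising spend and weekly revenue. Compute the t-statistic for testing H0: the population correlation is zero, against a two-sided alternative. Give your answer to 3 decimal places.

1.913

t = r·√(n−2) / √(1−r²) with r = 0.14, n = 185
  = 0.14·√183 / √(1 − 0.0196)
  = 0.14·13.527749 / 0.990152
  = 1.893885 / 0.990152 = 1.913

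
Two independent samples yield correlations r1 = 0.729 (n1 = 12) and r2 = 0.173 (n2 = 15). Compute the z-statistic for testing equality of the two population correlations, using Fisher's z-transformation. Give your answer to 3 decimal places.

1.705

Fisher z-transforms: z1 = atanh(0.729) = 0.926590, z2 = atanh(0.173) = 0.174758; difference d = 0.751832
Var(d) = 1/9 + 1/12 = 0.1111111 + 0.0833333 = 0.1944444
z = d/√Var(d) = 0.751832 / √0.1944444 = 0.751832 / 0.440959 = 1.705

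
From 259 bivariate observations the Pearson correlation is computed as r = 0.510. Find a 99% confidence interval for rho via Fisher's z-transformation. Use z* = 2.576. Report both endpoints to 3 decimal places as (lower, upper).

(0.381, 0.619)

z_r = atanh(0.510) = 0.562730;  SE = 1/√(n−3) = 1/√256 = 0.062500
z-limits: 0.562730 ± 2.576·0.062500 = 0.562730 ± 0.161000 = [0.401730, 0.723730]
ρ-limits: (tanh 0.401730, tanh 0.723730) = (0.381, 0.619)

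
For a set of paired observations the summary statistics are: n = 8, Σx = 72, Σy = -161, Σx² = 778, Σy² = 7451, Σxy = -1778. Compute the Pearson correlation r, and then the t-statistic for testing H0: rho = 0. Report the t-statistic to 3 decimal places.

Numerator: nΣxy − (Σx)(Σy) = 8·(-1778) − (72)(-161) = -2632
Denominator: √[(nΣx²−(Σx)²)(nΣy²−(Σy)²)]
  nΣx²−(Σx)² = 8·778 − 5184 = 1040;  nΣy²−(Σy)² = 8·7451 − 25921 = 33687
  √(1040·33687) = √35034480 = 5918.9932
r = -2632 / 5918.9932 = -0.4447
t = r·√(n−2)/√(1−r²) = -0.4447·√6 / √(1−0.197758) = -1.089288 / 0.895680 = -1.216

-1.216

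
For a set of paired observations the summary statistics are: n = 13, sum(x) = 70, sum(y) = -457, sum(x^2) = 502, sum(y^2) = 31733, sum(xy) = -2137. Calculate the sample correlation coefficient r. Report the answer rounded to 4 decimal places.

0.2313

Numerator: nΣxy − (Σx)(Σy) = 13·(-2137) − (70)(-457) = 4209
Denominator: √[(nΣx²−(Σx)²)(nΣy²−(Σy)²)]
  nΣx²−(Σx)² = 13·502 − 4900 = 1626;  nΣy²−(Σy)² = 13·31733 − 208849 = 203680
  √(1626·203680) = √331183680 = 18198.4527
r = 4209 / 18198.4527 = 0.2313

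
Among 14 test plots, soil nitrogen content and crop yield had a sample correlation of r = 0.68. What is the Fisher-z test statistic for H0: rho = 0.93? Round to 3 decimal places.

z_r = atanh(0.68) = 0.829114,  z_0 = atanh(0.93) = 1.658390
SE = 1/√(n−3) = 1/√11 = 0.301511
z = (z_r − z_0)/SE = (0.829114 − 1.658390) / 0.301511 = -0.829276 / 0.301511 = -2.750

-2.750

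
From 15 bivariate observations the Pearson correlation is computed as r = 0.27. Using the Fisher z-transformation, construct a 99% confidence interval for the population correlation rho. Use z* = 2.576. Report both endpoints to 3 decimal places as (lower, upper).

(-0.436, 0.770)

z_r = atanh(0.27) = 0.276864;  SE = 1/√(n−3) = 1/√12 = 0.288675
z-limits: 0.276864 ± 2.576·0.288675 = 0.276864 ± 0.743627 = [-0.466763, 1.020491]
ρ-limits: (tanh -0.466763, tanh 1.020491) = (-0.436, 0.770)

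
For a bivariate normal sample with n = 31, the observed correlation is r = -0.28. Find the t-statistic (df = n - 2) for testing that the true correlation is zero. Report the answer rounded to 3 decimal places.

t = r·√(n−2) / √(1−r²) with r = -0.28, n = 31
  = -0.28·√29 / √(1 − 0.0784)
  = -0.28·5.385165 / 0.960000
  = -1.507846 / 0.960000 = -1.571

-1.571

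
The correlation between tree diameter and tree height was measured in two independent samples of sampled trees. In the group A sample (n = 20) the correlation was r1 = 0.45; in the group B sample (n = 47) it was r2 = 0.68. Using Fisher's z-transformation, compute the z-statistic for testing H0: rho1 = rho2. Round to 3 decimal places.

Fisher z-transforms: z1 = atanh(0.45) = 0.484700, z2 = atanh(0.68) = 0.829114; difference d = -0.344414
Var(d) = 1/17 + 1/44 = 0.0588235 + 0.0227273 = 0.0815508
z = d/√Var(d) = -0.344414 / √0.0815508 = -0.344414 / 0.285571 = -1.206

-1.206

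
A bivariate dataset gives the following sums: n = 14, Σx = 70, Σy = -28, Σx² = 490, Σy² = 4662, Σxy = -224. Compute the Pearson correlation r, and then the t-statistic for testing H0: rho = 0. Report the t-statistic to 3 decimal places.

-0.364

S_xy = nΣxy − ΣxΣy = 14·(-224) − 70·(-28) = -3136 − (-1960) = -1176
S_xx = nΣx² − (Σx)² = 14·490 − 70² = 6860 − 4900 = 1960
S_yy = nΣy² − (Σy)² = 14·4662 − (-28)² = 65268 − 784 = 64484
r = S_xy / √(S_xx·S_yy) = -1176 / √(1960·64484) = -1176 / √126388640 = -1176 / 11242.2702 = -0.1046
t = r·√(n−2)/√(1−r²) = -0.1046·√12 / √(1−0.010941) = -0.362345 / 0.994514 = -0.364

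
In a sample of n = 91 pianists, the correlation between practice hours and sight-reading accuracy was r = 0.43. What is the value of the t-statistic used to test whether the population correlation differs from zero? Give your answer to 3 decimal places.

1 − r² = 1 − 0.1849 = 0.8151;  √(1−r²) = 0.902829
√(n−2) = √89 = 9.433981
t = r·√(n−2)/√(1−r²) = 0.43 · 9.433981 / 0.902829 = 4.493

4.493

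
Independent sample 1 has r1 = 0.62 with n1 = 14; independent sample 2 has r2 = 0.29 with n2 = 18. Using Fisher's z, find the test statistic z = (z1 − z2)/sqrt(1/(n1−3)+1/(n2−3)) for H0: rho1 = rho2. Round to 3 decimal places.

1.074

z1 = atanh(0.62) = 0.725005,  z2 = atanh(0.29) = 0.298566
SE = √(1/(n1−3) + 1/(n2−3)) = √(1/11 + 1/15) = √(0.0909091 + 0.0666667) = √0.1575758 = 0.396958
z = (z1 − z2)/SE = (0.725005 − 0.298566) / 0.396958 = 0.426439 / 0.396958 = 1.074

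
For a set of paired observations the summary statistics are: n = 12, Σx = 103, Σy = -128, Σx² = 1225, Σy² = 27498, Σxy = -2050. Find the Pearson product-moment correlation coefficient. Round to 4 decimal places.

Numerator: nΣxy − (Σx)(Σy) = 12·(-2050) − (103)(-128) = -11416
Denominator: √[(nΣx²−(Σx)²)(nΣy²−(Σy)²)]
  nΣx²−(Σx)² = 12·1225 − 10609 = 4091;  nΣy²−(Σy)² = 12·27498 − 16384 = 313592
  √(4091·313592) = √1282904872 = 35817.6615
r = -11416 / 35817.6615 = -0.3187

-0.3187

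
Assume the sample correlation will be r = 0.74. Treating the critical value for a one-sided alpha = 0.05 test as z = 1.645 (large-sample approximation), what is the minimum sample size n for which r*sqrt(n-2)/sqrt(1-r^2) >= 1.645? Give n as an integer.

5

Need r·√(n−2)/√(1−r²) ≥ 1.645
√(n−2) ≥ 1.645·√(1−0.5476) / 0.74 = 1.645·0.672607 / 0.74 = 1.4952
n−2 ≥ 2.2356  ⇒  n ≥ 4.2356
Smallest integer n = 5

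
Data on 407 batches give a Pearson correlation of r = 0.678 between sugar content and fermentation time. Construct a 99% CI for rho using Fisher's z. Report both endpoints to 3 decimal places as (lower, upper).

(0.603, 0.741)

Fisher z: z_r = atanh(r) = ½·ln((1+0.678)/(1−0.678)) = 0.825403
SE(z) = 1/√(n−3) = 1/√404 = 0.049752
99% ⇒ z* = 2.576; margin = 2.576·0.049752 = 0.128161
CI on z-scale: (0.697242, 0.953564)
Back-transform: tanh(0.697242) = 0.602614, tanh(0.953564) = 0.741392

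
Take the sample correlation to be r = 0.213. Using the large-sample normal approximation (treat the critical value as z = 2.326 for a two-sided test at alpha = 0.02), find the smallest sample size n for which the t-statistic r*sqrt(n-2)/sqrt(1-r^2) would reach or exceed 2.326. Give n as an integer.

Need r·√(n−2)/√(1−r²) ≥ 2.326
√(n−2) ≥ 2.326·√(1−0.045369) / 0.213 = 2.326·0.977052 / 0.213 = 10.6696
n−2 ≥ 113.8404  ⇒  n ≥ 115.8404
Smallest integer n = 116

116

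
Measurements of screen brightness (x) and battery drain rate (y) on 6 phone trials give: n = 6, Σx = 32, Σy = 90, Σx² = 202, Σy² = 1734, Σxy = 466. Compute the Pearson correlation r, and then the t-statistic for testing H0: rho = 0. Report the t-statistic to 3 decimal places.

-0.257

S_xy = nΣxy − ΣxΣy = 6·466 − 32·90 = 2796 − 2880 = -84
S_xx = nΣx² − (Σx)² = 6·202 − 32² = 1212 − 1024 = 188
S_yy = nΣy² − (Σy)² = 6·1734 − 90² = 10404 − 8100 = 2304
r = S_xy / √(S_xx·S_yy) = -84 / √(188·2304) = -84 / √433152 = -84 / 658.1428 = -0.1276
t = r·√(n−2)/√(1−r²) = -0.1276·√4 / √(1−0.016282) = -0.255200 / 0.991826 = -0.257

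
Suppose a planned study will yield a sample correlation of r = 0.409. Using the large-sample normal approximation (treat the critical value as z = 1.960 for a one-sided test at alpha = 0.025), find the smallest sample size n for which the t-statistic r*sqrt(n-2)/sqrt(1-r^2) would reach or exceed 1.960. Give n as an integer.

r√(n−2)/√(1−r²) ≥ 1.960  ⇔  n−2 ≥ (1.960)²·(1−r²)/r²
(1−r²)/r² = (1−0.167281)/0.167281 = 4.9780
n ≥ 2 + 3.8416·4.9780 = 2 + 19.1235 = 21.1235
⌈21.1235⌉ = 22

22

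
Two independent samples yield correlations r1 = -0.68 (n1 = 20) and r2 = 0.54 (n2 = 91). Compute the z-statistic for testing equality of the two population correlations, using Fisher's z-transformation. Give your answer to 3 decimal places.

z1 = atanh(-0.68) = -0.829114,  z2 = atanh(0.54) = 0.604156
SE = √(1/(n1−3) + 1/(n2−3)) = √(1/17 + 1/88) = √(0.0588235 + 0.0113636) = √0.0701871 = 0.264928
z = (z1 − z2)/SE = (-0.829114 − 0.604156) / 0.264928 = -1.433270 / 0.264928 = -5.410

-5.410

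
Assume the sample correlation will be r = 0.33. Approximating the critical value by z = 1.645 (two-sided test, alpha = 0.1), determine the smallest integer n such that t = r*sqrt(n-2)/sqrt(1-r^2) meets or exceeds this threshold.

Need r·√(n−2)/√(1−r²) ≥ 1.645
√(n−2) ≥ 1.645·√(1−0.1089) / 0.33 = 1.645·0.943981 / 0.33 = 4.7056
n−2 ≥ 22.1427  ⇒  n ≥ 24.1427
Smallest integer n = 25

25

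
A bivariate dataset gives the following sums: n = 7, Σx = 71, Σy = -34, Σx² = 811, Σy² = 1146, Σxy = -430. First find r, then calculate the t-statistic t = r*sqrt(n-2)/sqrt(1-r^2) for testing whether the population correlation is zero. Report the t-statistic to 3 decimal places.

S_xy = nΣxy − ΣxΣy = 7·(-430) − 71·(-34) = -3010 − (-2414) = -596
S_xx = nΣx² − (Σx)² = 7·811 − 71² = 5677 − 5041 = 636
S_yy = nΣy² − (Σy)² = 7·1146 − (-34)² = 8022 − 1156 = 6866
r = S_xy / √(S_xx·S_yy) = -596 / √(636·6866) = -596 / √4366776 = -596 / 2089.6832 = -0.2852
t = r·√(n−2)/√(1−r²) = -0.2852·√5 / √(1−0.081339) = -0.637727 / 0.958468 = -0.665

-0.665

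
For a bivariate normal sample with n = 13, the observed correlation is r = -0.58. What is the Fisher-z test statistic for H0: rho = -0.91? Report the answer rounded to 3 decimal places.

2.736

Fisher z: atanh(-0.58) = -0.662463, atanh(-0.91) = -1.527524
z = (z_r − z_0)·√(n−3) = (-0.662463 − (-1.527524))·√10 = 0.865061 · 3.162278 = 2.736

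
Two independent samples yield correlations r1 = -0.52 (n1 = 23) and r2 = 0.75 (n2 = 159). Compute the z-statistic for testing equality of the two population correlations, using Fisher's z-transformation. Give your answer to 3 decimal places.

Fisher z-transforms: z1 = atanh(-0.52) = -0.576340, z2 = atanh(0.75) = 0.972955; difference d = -1.549295
Var(d) = 1/20 + 1/156 = 0.0500000 + 0.0064103 = 0.0564103
z = d/√Var(d) = -1.549295 / √0.0564103 = -1.549295 / 0.237509 = -6.523

-6.523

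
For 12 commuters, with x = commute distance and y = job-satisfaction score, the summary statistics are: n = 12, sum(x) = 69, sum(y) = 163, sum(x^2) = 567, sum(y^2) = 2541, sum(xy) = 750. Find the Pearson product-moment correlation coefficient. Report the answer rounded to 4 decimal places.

S_xy = nΣxy − ΣxΣy = 12·750 − 69·163 = 9000 − 11247 = -2247
S_xx = nΣx² − (Σx)² = 12·567 − 69² = 6804 − 4761 = 2043
S_yy = nΣy² − (Σy)² = 12·2541 − 163² = 30492 − 26569 = 3923
r = S_xy / √(S_xx·S_yy) = -2247 / √(2043·3923) = -2247 / √8014689 = -2247 / 2831.0226 = -0.7937

-0.7937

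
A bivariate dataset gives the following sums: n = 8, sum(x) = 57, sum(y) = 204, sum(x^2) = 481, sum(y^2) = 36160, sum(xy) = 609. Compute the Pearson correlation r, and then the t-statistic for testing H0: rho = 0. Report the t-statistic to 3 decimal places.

-1.633

S_xy = nΣxy − ΣxΣy = 8·609 − 57·204 = 4872 − 11628 = -6756
S_xx = nΣx² − (Σx)² = 8·481 − 57² = 3848 − 3249 = 599
S_yy = nΣy² − (Σy)² = 8·36160 − 204² = 289280 − 41616 = 247664
r = S_xy / √(S_xx·S_yy) = -6756 / √(599·247664) = -6756 / √148350736 = -6756 / 12179.9317 = -0.5547
t = r·√(n−2)/√(1−r²) = -0.5547·√6 / √(1−0.307692) = -1.358732 / 0.832050 = -1.633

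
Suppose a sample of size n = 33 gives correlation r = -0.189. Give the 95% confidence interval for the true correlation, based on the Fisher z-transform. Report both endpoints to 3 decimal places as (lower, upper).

(-0.500, 0.165)

z_r = atanh(-0.189) = -0.191300;  SE = 1/√(n−3) = 1/√30 = 0.182574
z-limits: -0.191300 ± 1.960·0.182574 = -0.191300 ± 0.357845 = [-0.549145, 0.166545]
ρ-limits: (tanh -0.549145, tanh 0.166545) = (-0.500, 0.165)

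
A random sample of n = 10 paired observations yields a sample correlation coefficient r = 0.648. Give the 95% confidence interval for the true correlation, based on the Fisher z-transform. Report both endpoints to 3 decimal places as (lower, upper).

(0.031, 0.907)

z_r = atanh(0.648) = 0.771843;  SE = 1/√(n−3) = 1/√7 = 0.377964
z-limits: 0.771843 ± 1.960·0.377964 = 0.771843 ± 0.740809 = [0.031034, 1.512652]
ρ-limits: (tanh 0.031034, tanh 1.512652) = (0.031, 0.907)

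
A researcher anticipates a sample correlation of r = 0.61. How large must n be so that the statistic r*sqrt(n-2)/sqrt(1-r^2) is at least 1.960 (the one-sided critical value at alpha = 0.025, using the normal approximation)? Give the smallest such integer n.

9

Need r·√(n−2)/√(1−r²) ≥ 1.960
√(n−2) ≥ 1.960·√(1−0.3721) / 0.61 = 1.960·0.792401 / 0.61 = 2.5461
n−2 ≥ 6.4826  ⇒  n ≥ 8.4826
Smallest integer n = 9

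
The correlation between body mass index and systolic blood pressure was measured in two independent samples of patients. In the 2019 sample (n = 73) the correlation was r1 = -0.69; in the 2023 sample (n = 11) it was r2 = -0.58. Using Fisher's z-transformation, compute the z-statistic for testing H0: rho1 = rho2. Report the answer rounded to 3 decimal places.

-0.497

z1 = atanh(-0.69) = -0.847956,  z2 = atanh(-0.58) = -0.662463
SE = √(1/(n1−3) + 1/(n2−3)) = √(1/70 + 1/8) = √(0.0142857 + 0.1250000) = √0.1392857 = 0.373210
z = (z1 − z2)/SE = (-0.847956 − (-0.662463)) / 0.373210 = -0.185493 / 0.373210 = -0.497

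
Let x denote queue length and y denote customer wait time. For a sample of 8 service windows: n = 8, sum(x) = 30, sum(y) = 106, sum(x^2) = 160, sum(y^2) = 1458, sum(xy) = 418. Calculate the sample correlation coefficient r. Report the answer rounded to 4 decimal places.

S_xy = nΣxy − ΣxΣy = 8·418 − 30·106 = 3344 − 3180 = 164
S_xx = nΣx² − (Σx)² = 8·160 − 30² = 1280 − 900 = 380
S_yy = nΣy² − (Σy)² = 8·1458 − 106² = 11664 − 11236 = 428
r = S_xy / √(S_xx·S_yy) = 164 / √(380·428) = 164 / √162640 = 164 / 403.2865 = 0.4067

0.4067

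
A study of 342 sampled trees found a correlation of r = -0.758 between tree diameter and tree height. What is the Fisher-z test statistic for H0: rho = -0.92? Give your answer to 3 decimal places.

z_r = atanh(-0.758) = -0.991497,  z_0 = atanh(-0.92) = -1.589027
SE = 1/√(n−3) = 1/√339 = 0.054313
z = (z_r − z_0)/SE = (-0.991497 − (-1.589027)) / 0.054313 = 0.597530 / 0.054313 = 11.002

11.002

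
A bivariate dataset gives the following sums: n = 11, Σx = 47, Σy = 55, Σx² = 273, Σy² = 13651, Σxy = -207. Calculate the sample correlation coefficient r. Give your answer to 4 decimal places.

Numerator: nΣxy − (Σx)(Σy) = 11·(-207) − (47)(55) = -4862
Denominator: √[(nΣx²−(Σx)²)(nΣy²−(Σy)²)]
  nΣx²−(Σx)² = 11·273 − 2209 = 794;  nΣy²−(Σy)² = 11·13651 − 3025 = 147136
  √(794·147136) = √116825984 = 10808.6069
r = -4862 / 10808.6069 = -0.4498

-0.4498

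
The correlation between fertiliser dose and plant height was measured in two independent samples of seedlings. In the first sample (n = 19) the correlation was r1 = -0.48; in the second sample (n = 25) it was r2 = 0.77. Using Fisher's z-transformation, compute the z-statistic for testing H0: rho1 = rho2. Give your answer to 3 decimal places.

-4.697

z1 = atanh(-0.48) = -0.522984,  z2 = atanh(0.77) = 1.020328
SE = √(1/(n1−3) + 1/(n2−3)) = √(1/16 + 1/22) = √(0.0625000 + 0.0454545) = √0.1079545 = 0.328564
z = (z1 − z2)/SE = (-0.522984 − 1.020328) / 0.328564 = -1.543312 / 0.328564 = -4.697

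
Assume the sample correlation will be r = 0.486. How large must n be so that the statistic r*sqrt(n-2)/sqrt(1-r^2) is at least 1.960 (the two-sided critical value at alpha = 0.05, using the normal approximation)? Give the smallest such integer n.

15

Need r·√(n−2)/√(1−r²) ≥ 1.960
√(n−2) ≥ 1.960·√(1−0.236196) / 0.486 = 1.960·0.873959 / 0.486 = 3.5246
n−2 ≥ 12.4228  ⇒  n ≥ 14.4228
Smallest integer n = 15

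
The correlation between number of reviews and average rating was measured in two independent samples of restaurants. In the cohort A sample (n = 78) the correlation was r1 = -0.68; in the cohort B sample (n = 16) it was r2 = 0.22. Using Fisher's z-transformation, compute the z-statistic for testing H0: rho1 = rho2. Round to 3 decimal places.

z1 = atanh(-0.68) = -0.829114,  z2 = atanh(0.22) = 0.223656
SE = √(1/(n1−3) + 1/(n2−3)) = √(1/75 + 1/13) = √(0.0133333 + 0.0769231) = √0.0902564 = 0.300427
z = (z1 − z2)/SE = (-0.829114 − 0.223656) / 0.300427 = -1.052770 / 0.300427 = -3.504

-3.504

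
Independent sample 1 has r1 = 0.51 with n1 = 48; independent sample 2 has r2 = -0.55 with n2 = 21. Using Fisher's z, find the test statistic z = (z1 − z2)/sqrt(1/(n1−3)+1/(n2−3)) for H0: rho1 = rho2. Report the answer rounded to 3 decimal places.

z1 = atanh(0.51) = 0.562730,  z2 = atanh(-0.55) = -0.618381
SE = √(1/(n1−3) + 1/(n2−3)) = √(1/45 + 1/18) = √(0.0222222 + 0.0555556) = √0.0777778 = 0.278887
z = (z1 − z2)/SE = (0.562730 − (-0.618381)) / 0.278887 = 1.181111 / 0.278887 = 4.235

4.235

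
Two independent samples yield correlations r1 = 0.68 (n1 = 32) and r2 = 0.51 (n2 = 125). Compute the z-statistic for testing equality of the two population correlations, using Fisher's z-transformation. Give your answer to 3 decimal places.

z1 = atanh(0.68) = 0.829114,  z2 = atanh(0.51) = 0.562730
SE = √(1/(n1−3) + 1/(n2−3)) = √(1/29 + 1/122) = √(0.0344828 + 0.0081967) = √0.0426795 = 0.206590
z = (z1 − z2)/SE = (0.829114 − 0.562730) / 0.206590 = 0.266384 / 0.206590 = 1.289

1.289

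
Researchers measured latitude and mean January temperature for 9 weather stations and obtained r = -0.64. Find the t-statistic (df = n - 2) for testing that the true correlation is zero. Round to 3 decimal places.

-2.204

t = r·√(n−2) / √(1−r²) with r = -0.64, n = 9
  = -0.64·√7 / √(1 − 0.4096)
  = -0.64·2.645751 / 0.768375
  = -1.693281 / 0.768375 = -2.204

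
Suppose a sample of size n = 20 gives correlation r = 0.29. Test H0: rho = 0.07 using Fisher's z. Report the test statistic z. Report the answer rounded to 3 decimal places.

0.942

Fisher z: atanh(0.29) = 0.298566, atanh(0.07) = 0.070115
z = (z_r − z_0)·√(n−3) = (0.298566 − 0.070115)·√17 = 0.228451 · 4.123106 = 0.942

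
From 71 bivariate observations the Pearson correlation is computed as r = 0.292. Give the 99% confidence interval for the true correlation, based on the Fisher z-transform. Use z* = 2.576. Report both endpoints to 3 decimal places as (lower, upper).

z_r = atanh(0.292) = 0.300751;  SE = 1/√(n−3) = 1/√68 = 0.121268
z-limits: 0.300751 ± 2.576·0.121268 = 0.300751 ± 0.312386 = [-0.011635, 0.613137]
ρ-limits: (tanh -0.011635, tanh 0.613137) = (-0.012, 0.546)

(-0.012, 0.546)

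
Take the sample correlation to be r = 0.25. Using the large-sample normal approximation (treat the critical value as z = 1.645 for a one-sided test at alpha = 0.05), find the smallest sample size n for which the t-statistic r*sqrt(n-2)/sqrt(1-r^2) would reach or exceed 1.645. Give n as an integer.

r√(n−2)/√(1−r²) ≥ 1.645  ⇔  n−2 ≥ (1.645)²·(1−r²)/r²
(1−r²)/r² = (1−0.0625)/0.0625 = 15.0000
n ≥ 2 + 2.706025·15.0000 = 2 + 40.5904 = 42.5904
⌈42.5904⌉ = 43

43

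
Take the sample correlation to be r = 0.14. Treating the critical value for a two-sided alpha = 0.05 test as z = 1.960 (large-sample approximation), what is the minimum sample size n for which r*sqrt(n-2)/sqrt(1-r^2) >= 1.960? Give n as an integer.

Need r·√(n−2)/√(1−r²) ≥ 1.960
√(n−2) ≥ 1.960·√(1−0.0196) / 0.14 = 1.960·0.990152 / 0.14 = 13.8621
n−2 ≥ 192.1578  ⇒  n ≥ 194.1578
Smallest integer n = 195

195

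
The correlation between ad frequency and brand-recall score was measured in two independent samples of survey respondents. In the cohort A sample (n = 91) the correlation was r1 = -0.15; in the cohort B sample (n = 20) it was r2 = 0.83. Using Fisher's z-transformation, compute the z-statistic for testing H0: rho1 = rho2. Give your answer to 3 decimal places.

-5.055

z1 = atanh(-0.15) = -0.151140,  z2 = atanh(0.83) = 1.188136
SE = √(1/(n1−3) + 1/(n2−3)) = √(1/88 + 1/17) = √(0.0113636 + 0.0588235) = √0.0701871 = 0.264928
z = (z1 − z2)/SE = (-0.151140 − 1.188136) / 0.264928 = -1.339276 / 0.264928 = -5.055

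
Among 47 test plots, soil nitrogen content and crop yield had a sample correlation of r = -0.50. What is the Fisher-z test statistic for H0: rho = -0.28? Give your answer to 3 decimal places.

Fisher z: atanh(-0.50) = -0.549306, atanh(-0.28) = -0.287682
z = (z_r − z_0)·√(n−3) = (-0.549306 − (-0.287682))·√44 = -0.261624 · 6.633250 = -1.735

-1.735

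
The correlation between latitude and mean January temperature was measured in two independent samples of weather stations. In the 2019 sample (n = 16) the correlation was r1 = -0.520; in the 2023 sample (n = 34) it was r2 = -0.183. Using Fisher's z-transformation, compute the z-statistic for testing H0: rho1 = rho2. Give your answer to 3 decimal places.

z1 = atanh(-0.520) = -0.576340,  z2 = atanh(-0.183) = -0.185085
SE = √(1/(n1−3) + 1/(n2−3)) = √(1/13 + 1/31) = √(0.0769231 + 0.0322581) = √0.1091812 = 0.330426
z = (z1 − z2)/SE = (-0.576340 − (-0.185085)) / 0.330426 = -0.391255 / 0.330426 = -1.184

-1.184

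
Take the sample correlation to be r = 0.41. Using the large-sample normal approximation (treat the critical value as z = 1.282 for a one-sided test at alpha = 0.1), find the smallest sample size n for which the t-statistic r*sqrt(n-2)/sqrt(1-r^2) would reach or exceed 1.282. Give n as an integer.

11

r√(n−2)/√(1−r²) ≥ 1.282  ⇔  n−2 ≥ (1.282)²·(1−r²)/r²
(1−r²)/r² = (1−0.1681)/0.1681 = 4.9488
n ≥ 2 + 1.643524·4.9488 = 2 + 8.1335 = 10.1335
⌈10.1335⌉ = 11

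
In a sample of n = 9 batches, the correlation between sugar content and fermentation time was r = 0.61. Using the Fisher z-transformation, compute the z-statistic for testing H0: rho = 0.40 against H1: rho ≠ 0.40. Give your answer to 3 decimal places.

0.699

z_r = atanh(0.61) = 0.708921,  z_0 = atanh(0.40) = 0.423649
SE = 1/√(n−3) = 1/√6 = 0.408248
z = (z_r − z_0)/SE = (0.708921 − 0.423649) / 0.408248 = 0.285272 / 0.408248 = 0.699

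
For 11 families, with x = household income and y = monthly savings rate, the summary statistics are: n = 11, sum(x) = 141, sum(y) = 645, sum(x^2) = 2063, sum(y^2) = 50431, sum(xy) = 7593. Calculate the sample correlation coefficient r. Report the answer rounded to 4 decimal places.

-0.3758

S_xy = nΣxy − ΣxΣy = 11·7593 − 141·645 = 83523 − 90945 = -7422
S_xx = nΣx² − (Σx)² = 11·2063 − 141² = 22693 − 19881 = 2812
S_yy = nΣy² − (Σy)² = 11·50431 − 645² = 554741 − 416025 = 138716
r = S_xy / √(S_xx·S_yy) = -7422 / √(2812·138716) = -7422 / √390069392 = -7422 / 19750.1745 = -0.3758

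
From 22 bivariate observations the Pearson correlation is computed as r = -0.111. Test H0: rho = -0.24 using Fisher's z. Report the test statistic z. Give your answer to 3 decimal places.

z_r = atanh(-0.111) = -0.111459,  z_0 = atanh(-0.24) = -0.244774
SE = 1/√(n−3) = 1/√19 = 0.229416
z = (z_r − z_0)/SE = (-0.111459 − (-0.244774)) / 0.229416 = 0.133315 / 0.229416 = 0.581

0.581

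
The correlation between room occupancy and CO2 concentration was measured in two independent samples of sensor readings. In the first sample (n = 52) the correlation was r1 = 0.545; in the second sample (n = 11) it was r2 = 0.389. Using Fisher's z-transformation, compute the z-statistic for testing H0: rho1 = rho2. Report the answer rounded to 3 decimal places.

0.526

Fisher z-transforms: z1 = atanh(0.545) = 0.611241, z2 = atanh(0.389) = 0.410621; difference d = 0.200620
Var(d) = 1/49 + 1/8 = 0.0204082 + 0.1250000 = 0.1454082
z = d/√Var(d) = 0.200620 / √0.1454082 = 0.200620 / 0.381324 = 0.526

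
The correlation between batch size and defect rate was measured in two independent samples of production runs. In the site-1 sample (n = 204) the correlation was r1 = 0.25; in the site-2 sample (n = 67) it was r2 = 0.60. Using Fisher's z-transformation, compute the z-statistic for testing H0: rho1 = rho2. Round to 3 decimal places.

-3.050

Fisher z-transforms: z1 = atanh(0.25) = 0.255413, z2 = atanh(0.60) = 0.693147; difference d = -0.437734
Var(d) = 1/201 + 1/64 = 0.0049751 + 0.0156250 = 0.0206001
z = d/√Var(d) = -0.437734 / √0.0206001 = -0.437734 / 0.143527 = -3.050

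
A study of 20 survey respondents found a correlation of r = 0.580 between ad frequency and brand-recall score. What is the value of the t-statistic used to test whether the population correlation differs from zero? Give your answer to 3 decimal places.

t = r·√(n−2) / √(1−r²) with r = 0.580, n = 20
  = 0.580·√18 / √(1 − 0.336400)
  = 0.580·4.242641 / 0.814616
  = 2.460732 / 0.814616 = 3.021

3.021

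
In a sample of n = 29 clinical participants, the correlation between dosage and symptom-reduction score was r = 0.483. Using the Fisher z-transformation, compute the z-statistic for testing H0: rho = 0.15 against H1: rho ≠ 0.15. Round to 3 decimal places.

z_r = atanh(0.483) = 0.526890,  z_0 = atanh(0.15) = 0.151140
SE = 1/√(n−3) = 1/√26 = 0.196116
z = (z_r − z_0)/SE = (0.526890 − 0.151140) / 0.196116 = 0.375750 / 0.196116 = 1.916

1.916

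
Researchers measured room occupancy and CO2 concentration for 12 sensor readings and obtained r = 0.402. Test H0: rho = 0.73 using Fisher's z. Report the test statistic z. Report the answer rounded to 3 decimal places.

-1.508

Fisher z: atanh(0.402) = 0.426032, atanh(0.73) = 0.928727
z = (z_r − z_0)·√(n−3) = (0.426032 − 0.928727)·√9 = -0.502695 · 3.000000 = -1.508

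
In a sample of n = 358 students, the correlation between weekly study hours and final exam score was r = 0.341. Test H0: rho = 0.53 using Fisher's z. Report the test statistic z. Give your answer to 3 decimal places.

Fisher z: atanh(0.341) = 0.355224, atanh(0.53) = 0.590145
z = (z_r − z_0)·√(n−3) = (0.355224 − 0.590145)·√355 = -0.234921 · 18.841444 = -4.426

-4.426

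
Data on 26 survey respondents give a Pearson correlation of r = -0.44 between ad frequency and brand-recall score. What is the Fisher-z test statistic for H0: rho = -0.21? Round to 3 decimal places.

z_r = atanh(-0.44) = -0.472231,  z_0 = atanh(-0.21) = -0.213171
SE = 1/√(n−3) = 1/√23 = 0.208514
z = (z_r − z_0)/SE = (-0.472231 − (-0.213171)) / 0.208514 = -0.259060 / 0.208514 = -1.242

-1.242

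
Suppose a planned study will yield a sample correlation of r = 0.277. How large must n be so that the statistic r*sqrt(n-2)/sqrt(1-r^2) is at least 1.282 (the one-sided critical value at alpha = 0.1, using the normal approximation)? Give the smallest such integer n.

22

Need r·√(n−2)/√(1−r²) ≥ 1.282
√(n−2) ≥ 1.282·√(1−0.076729) / 0.277 = 1.282·0.960870 / 0.277 = 4.4471
n−2 ≥ 19.7767  ⇒  n ≥ 21.7767
Smallest integer n = 22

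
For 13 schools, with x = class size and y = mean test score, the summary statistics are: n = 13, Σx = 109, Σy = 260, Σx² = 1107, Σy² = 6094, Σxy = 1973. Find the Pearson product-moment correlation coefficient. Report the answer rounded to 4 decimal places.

Numerator: nΣxy − (Σx)(Σy) = 13·1973 − (109)(260) = -2691
Denominator: √[(nΣx²−(Σx)²)(nΣy²−(Σy)²)]
  nΣx²−(Σx)² = 13·1107 − 11881 = 2510;  nΣy²−(Σy)² = 13·6094 − 67600 = 11622
  √(2510·11622) = √29171220 = 5401.0388
r = -2691 / 5401.0388 = -0.4982

-0.4982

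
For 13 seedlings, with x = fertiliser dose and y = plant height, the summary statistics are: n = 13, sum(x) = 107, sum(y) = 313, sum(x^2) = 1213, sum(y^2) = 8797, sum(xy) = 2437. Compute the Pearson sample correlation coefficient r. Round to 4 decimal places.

-0.2151

S_xy = nΣxy − ΣxΣy = 13·2437 − 107·313 = 31681 − 33491 = -1810
S_xx = nΣx² − (Σx)² = 13·1213 − 107² = 15769 − 11449 = 4320
S_yy = nΣy² − (Σy)² = 13·8797 − 313² = 114361 − 97969 = 16392
r = S_xy / √(S_xx·S_yy) = -1810 / √(4320·16392) = -1810 / √70813440 = -1810 / 8415.0722 = -0.2151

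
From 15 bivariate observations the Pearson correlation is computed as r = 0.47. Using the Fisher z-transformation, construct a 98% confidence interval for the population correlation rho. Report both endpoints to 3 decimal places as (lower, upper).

z_r = atanh(0.47) = 0.510070;  SE = 1/√(n−3) = 1/√12 = 0.288675
z-limits: 0.510070 ± 2.326·0.288675 = 0.510070 ± 0.671458 = [-0.161388, 1.181528]
ρ-limits: (tanh -0.161388, tanh 1.181528) = (-0.160, 0.828)

(-0.160, 0.828)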